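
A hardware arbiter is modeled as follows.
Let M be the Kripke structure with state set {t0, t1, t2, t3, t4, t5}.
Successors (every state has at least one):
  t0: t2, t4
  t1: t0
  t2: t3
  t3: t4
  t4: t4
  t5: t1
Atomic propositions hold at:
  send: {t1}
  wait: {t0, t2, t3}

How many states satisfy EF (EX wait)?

4

Sat(EX wait) = {s : some successor in {t0, t2, t3}} = {t0, t1, t2}
EF (EX wait): least fixpoint, start Z0 = {t0, t1, t2}, add states with some successor in Z. Z1 = {t0, t1, t2, t5}; fixed.
Sat(EF (EX wait)) = {t0, t1, t2, t5}
|Sat(EF (EX wait))| = |{t0, t1, t2, t5}| = 4.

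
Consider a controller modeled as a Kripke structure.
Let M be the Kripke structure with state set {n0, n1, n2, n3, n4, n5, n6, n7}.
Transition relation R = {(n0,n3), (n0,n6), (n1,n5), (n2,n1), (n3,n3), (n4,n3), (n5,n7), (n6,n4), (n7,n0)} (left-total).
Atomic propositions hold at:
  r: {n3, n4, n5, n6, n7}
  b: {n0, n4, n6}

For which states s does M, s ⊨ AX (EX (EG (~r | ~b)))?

Sat(~r) = {n0, n1, n2}
Sat(~b) = {n1, n2, n3, n5, n7}
Sat(~r | ~b) = {n0, n1, n2, n3, n5, n7}
EG (~r | ~b): greatest fixpoint, start Z0 = {n0, n1, n2, n3, n5, n7}, keep only states in Sat with some successor in Z. Already a fixed point.
Sat(EG (~r | ~b)) = {n0, n1, n2, n3, n5, n7}
Sat(EX (EG (~r | ~b))) = {s : some successor in {n0, n1, n2, n3, n5, n7}} = {n0, n1, n2, n3, n4, n5, n7}
Sat(AX (EX (EG (~r | ~b)))) = {s : every successor in {n0, n1, n2, n3, n4, n5, n7}} = {n1, n2, n3, n4, n5, n6, n7}

{n1, n2, n3, n4, n5, n6, n7}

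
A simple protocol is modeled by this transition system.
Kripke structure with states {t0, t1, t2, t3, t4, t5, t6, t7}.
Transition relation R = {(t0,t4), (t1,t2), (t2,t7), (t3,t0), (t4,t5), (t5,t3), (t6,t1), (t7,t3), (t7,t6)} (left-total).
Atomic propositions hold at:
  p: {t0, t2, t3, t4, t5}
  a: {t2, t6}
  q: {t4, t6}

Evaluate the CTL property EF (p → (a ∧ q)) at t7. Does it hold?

Yes

Sat(a ∧ q) = {t6}
Sat(p → (a ∧ q)) = {t1, t6, t7}
EF (p → (a ∧ q)): least fixpoint, start Z0 = {t1, t6, t7}, add states with some successor in Z. Z1 = {t1, t2, t6, t7}; fixed.
Sat(EF (p → (a ∧ q))) = {t1, t2, t6, t7}
t7 ∈ Sat(EF (p → (a ∧ q))) = {t1, t2, t6, t7}, so the formula holds at t7.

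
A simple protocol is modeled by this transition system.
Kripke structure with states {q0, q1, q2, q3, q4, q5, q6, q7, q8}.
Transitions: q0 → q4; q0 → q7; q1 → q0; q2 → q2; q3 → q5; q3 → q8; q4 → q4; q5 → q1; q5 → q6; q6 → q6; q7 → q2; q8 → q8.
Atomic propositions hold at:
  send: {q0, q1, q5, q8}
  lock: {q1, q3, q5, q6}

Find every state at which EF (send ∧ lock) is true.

Sat(send ∧ lock) = {q1, q5}
EF (send ∧ lock): least fixpoint, start Z0 = {q1, q5}, add states with some successor in Z. Z1 = {q1, q3, q5}; fixed.
Sat(EF (send ∧ lock)) = {q1, q3, q5}

{q1, q3, q5}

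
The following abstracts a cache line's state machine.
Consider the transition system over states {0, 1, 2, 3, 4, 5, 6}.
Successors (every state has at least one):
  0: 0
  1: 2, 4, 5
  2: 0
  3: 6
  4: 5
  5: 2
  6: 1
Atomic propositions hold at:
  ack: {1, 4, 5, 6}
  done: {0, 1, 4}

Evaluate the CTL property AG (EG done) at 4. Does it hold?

No

EG done: greatest fixpoint, start Z0 = {0, 1, 4}, keep only states in Sat with some successor in Z. Z1 = {0, 1}; Z2 = {0}; fixed.
Sat(EG done) = {0}
AG (EG done): greatest fixpoint, start Z0 = {0}, keep only states in Sat with every successor in Z. Already a fixed point.
Sat(AG (EG done)) = {0}
4 ∉ Sat(AG (EG done)) = {0}, so the formula does not hold at 4.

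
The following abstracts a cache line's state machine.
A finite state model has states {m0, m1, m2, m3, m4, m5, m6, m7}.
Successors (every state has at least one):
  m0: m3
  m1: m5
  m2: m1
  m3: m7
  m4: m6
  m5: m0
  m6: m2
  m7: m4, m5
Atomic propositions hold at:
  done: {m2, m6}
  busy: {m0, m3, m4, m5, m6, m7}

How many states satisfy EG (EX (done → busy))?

6

Sat(done → busy) = {m0, m1, m3, m4, m5, m6, m7}
Sat(EX (done → busy)) = {s : some successor in {m0, m1, m3, m4, m5, m6, m7}} = {m0, m1, m2, m3, m4, m5, m7}
EG (EX (done → busy)): greatest fixpoint, start Z0 = {m0, m1, m2, m3, m4, m5, m7}, keep only states in Sat with some successor in Z. Z1 = {m0, m1, m2, m3, m5, m7}; fixed.
Sat(EG (EX (done → busy))) = {m0, m1, m2, m3, m5, m7}
|Sat(EG (EX (done → busy)))| = |{m0, m1, m2, m3, m5, m7}| = 6.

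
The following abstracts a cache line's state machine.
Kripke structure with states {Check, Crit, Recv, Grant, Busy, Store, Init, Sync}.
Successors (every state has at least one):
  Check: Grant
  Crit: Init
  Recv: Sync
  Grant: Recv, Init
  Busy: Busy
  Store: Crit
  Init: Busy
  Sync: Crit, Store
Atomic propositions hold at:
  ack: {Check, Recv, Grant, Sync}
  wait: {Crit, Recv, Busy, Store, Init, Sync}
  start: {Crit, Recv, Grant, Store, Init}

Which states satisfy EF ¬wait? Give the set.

Sat(¬wait) = {Check, Grant}
EF ¬wait: least fixpoint, start Z0 = {Check, Grant}, add states with some successor in Z. Already a fixed point.
Sat(EF ¬wait) = {Check, Grant}

{Check, Grant}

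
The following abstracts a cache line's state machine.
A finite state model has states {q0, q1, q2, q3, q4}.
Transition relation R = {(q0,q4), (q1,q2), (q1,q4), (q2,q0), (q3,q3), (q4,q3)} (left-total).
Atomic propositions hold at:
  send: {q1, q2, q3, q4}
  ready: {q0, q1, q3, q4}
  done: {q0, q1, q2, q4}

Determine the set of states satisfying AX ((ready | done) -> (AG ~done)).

{q3, q4}

Sat(ready | done) = {q0, q1, q2, q3, q4}
Sat(~done) = {q3}
AG ~done: greatest fixpoint, start Z0 = {q3}, keep only states in Sat with every successor in Z. Already a fixed point.
Sat(AG ~done) = {q3}
Sat((ready | done) -> (AG ~done)) = {q3}
Sat(AX ((ready | done) -> (AG ~done))) = {s : every successor in {q3}} = {q3, q4}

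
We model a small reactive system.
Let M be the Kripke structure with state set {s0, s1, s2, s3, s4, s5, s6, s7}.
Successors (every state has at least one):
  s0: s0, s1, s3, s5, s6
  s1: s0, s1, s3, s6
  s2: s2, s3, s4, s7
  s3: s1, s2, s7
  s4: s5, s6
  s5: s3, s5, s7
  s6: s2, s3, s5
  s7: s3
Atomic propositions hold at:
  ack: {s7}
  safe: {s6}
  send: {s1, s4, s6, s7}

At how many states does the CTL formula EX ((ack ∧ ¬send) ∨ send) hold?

6

Sat(¬send) = {s0, s2, s3, s5}
Sat(ack ∧ ¬send) = ∅
Sat((ack ∧ ¬send) ∨ send) = {s1, s4, s6, s7}
Sat(EX ((ack ∧ ¬send) ∨ send)) = {s : some successor in {s1, s4, s6, s7}} = {s0, s1, s2, s3, s4, s5}
|Sat(EX ((ack ∧ ¬send) ∨ send))| = |{s0, s1, s2, s3, s4, s5}| = 6.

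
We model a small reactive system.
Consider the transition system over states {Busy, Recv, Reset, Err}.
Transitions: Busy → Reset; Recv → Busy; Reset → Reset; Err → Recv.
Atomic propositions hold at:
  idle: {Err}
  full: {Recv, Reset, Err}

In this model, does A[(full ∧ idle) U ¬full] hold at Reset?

No

Sat(full ∧ idle) = {Err}
Sat(¬full) = {Busy}
A[(full ∧ idle) U ¬full]: least fixpoint, start Z0 = Sat(¬full) = {Busy}, add states in Sat(full ∧ idle) with every successor in Z. Already a fixed point.
Sat(A[(full ∧ idle) U ¬full]) = {Busy}
Reset ∉ Sat(A[(full ∧ idle) U ¬full]) = {Busy}, so the formula does not hold at Reset.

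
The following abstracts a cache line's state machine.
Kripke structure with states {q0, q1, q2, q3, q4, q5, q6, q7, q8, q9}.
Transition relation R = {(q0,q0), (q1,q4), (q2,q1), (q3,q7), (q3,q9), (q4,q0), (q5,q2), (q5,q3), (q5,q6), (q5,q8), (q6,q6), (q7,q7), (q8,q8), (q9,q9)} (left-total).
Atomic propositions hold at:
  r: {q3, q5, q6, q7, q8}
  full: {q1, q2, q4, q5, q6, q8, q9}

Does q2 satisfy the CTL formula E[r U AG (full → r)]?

Sat(full → r) = {q0, q3, q5, q6, q7, q8}
AG (full → r): greatest fixpoint, start Z0 = {q0, q3, q5, q6, q7, q8}, keep only states in Sat with every successor in Z. Z1 = {q0, q6, q7, q8}; fixed.
Sat(AG (full → r)) = {q0, q6, q7, q8}
E[r U AG (full → r)]: least fixpoint, start Z0 = Sat(AG (full → r)) = {q0, q6, q7, q8}, add states in Sat(r) with some successor in Z. Z1 = {q0, q3, q5, q6, q7, q8}; fixed.
Sat(E[r U AG (full → r)]) = {q0, q3, q5, q6, q7, q8}
q2 ∉ Sat(E[r U AG (full → r)]) = {q0, q3, q5, q6, q7, q8}, so the formula does not hold at q2.

No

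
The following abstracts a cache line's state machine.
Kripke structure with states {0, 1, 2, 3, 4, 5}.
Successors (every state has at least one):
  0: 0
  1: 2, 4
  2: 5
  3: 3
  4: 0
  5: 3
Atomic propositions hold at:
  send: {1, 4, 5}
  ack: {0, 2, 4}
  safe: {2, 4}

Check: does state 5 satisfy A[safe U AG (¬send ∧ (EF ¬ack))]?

Sat(¬send) = {0, 2, 3}
Sat(¬ack) = {1, 3, 5}
EF ¬ack: least fixpoint, start Z0 = {1, 3, 5}, add states with some successor in Z. Z1 = {1, 2, 3, 5}; fixed.
Sat(EF ¬ack) = {1, 2, 3, 5}
Sat(¬send ∧ (EF ¬ack)) = {2, 3}
AG (¬send ∧ (EF ¬ack)): greatest fixpoint, start Z0 = {2, 3}, keep only states in Sat with every successor in Z. Z1 = {3}; fixed.
Sat(AG (¬send ∧ (EF ¬ack))) = {3}
A[safe U AG (¬send ∧ (EF ¬ack))]: least fixpoint, start Z0 = Sat(AG (¬send ∧ (EF ¬ack))) = {3}, add states in Sat(safe) with every successor in Z. Already a fixed point.
Sat(A[safe U AG (¬send ∧ (EF ¬ack))]) = {3}
5 ∉ Sat(A[safe U AG (¬send ∧ (EF ¬ack))]) = {3}, so the formula does not hold at 5.

No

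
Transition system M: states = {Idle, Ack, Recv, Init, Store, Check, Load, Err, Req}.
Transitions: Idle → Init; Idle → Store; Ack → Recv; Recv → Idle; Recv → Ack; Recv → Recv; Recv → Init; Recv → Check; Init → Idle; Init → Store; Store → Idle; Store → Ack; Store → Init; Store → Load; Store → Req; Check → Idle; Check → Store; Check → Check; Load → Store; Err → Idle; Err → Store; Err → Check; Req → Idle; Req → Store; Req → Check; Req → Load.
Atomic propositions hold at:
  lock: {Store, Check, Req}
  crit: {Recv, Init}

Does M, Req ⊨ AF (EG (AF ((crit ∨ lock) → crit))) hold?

Sat(crit ∨ lock) = {Recv, Init, Store, Check, Req}
Sat((crit ∨ lock) → crit) = {Idle, Ack, Recv, Init, Load, Err}
AF ((crit ∨ lock) → crit): least fixpoint, start Z0 = {Idle, Ack, Recv, Init, Load, Err}, add states with every successor in Z. Already a fixed point.
Sat(AF ((crit ∨ lock) → crit)) = {Idle, Ack, Recv, Init, Load, Err}
EG (AF ((crit ∨ lock) → crit)): greatest fixpoint, start Z0 = {Idle, Ack, Recv, Init, Load, Err}, keep only states in Sat with some successor in Z. Z1 = {Idle, Ack, Recv, Init, Err}; fixed.
Sat(EG (AF ((crit ∨ lock) → crit))) = {Idle, Ack, Recv, Init, Err}
AF (EG (AF ((crit ∨ lock) → crit))): least fixpoint, start Z0 = {Idle, Ack, Recv, Init, Err}, add states with every successor in Z. Already a fixed point.
Sat(AF (EG (AF ((crit ∨ lock) → crit)))) = {Idle, Ack, Recv, Init, Err}
Req ∉ Sat(AF (EG (AF ((crit ∨ lock) → crit)))) = {Idle, Ack, Recv, Init, Err}, so the formula does not hold at Req.

No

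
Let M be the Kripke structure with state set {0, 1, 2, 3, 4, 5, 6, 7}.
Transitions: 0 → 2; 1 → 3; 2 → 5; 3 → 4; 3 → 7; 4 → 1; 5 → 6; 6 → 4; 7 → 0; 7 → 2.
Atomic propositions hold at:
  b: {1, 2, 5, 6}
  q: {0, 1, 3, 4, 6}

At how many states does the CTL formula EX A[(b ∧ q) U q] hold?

Sat(b ∧ q) = {1, 6}
A[(b ∧ q) U q]: least fixpoint, start Z0 = Sat(q) = {0, 1, 3, 4, 6}, add states in Sat(b ∧ q) with every successor in Z. Already a fixed point.
Sat(A[(b ∧ q) U q]) = {0, 1, 3, 4, 6}
Sat(EX A[(b ∧ q) U q]) = {s : some successor in {0, 1, 3, 4, 6}} = {1, 3, 4, 5, 6, 7}
|Sat(EX A[(b ∧ q) U q])| = |{1, 3, 4, 5, 6, 7}| = 6.

6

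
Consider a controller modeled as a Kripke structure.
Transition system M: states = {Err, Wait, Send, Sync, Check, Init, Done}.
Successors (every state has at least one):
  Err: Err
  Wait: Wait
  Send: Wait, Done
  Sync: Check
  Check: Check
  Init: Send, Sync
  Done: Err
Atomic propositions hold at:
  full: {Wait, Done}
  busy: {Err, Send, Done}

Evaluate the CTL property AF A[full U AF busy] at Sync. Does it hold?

AF busy: least fixpoint, start Z0 = {Err, Send, Done}, add states with every successor in Z. Already a fixed point.
Sat(AF busy) = {Err, Send, Done}
A[full U AF busy]: least fixpoint, start Z0 = Sat(AF busy) = {Err, Send, Done}, add states in Sat(full) with every successor in Z. Already a fixed point.
Sat(A[full U AF busy]) = {Err, Send, Done}
AF A[full U AF busy]: least fixpoint, start Z0 = {Err, Send, Done}, add states with every successor in Z. Already a fixed point.
Sat(AF A[full U AF busy]) = {Err, Send, Done}
Sync ∉ Sat(AF A[full U AF busy]) = {Err, Send, Done}, so the formula does not hold at Sync.

No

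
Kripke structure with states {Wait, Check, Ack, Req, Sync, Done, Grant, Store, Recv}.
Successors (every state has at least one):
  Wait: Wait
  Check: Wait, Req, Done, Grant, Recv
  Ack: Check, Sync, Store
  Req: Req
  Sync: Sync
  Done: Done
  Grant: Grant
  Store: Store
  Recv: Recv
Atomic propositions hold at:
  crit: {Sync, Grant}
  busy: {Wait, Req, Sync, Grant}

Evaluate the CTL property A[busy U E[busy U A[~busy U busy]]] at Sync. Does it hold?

Sat(~busy) = {Check, Ack, Done, Store, Recv}
A[~busy U busy]: least fixpoint, start Z0 = Sat(busy) = {Wait, Req, Sync, Grant}, add states in Sat(~busy) with every successor in Z. Already a fixed point.
Sat(A[~busy U busy]) = {Wait, Req, Sync, Grant}
E[busy U A[~busy U busy]]: least fixpoint, start Z0 = Sat(A[~busy U busy]) = {Wait, Req, Sync, Grant}, add states in Sat(busy) with some successor in Z. Already a fixed point.
Sat(E[busy U A[~busy U busy]]) = {Wait, Req, Sync, Grant}
A[busy U E[busy U A[~busy U busy]]]: least fixpoint, start Z0 = Sat(E[busy U A[~busy U busy]]) = {Wait, Req, Sync, Grant}, add states in Sat(busy) with every successor in Z. Already a fixed point.
Sat(A[busy U E[busy U A[~busy U busy]]]) = {Wait, Req, Sync, Grant}
Sync ∈ Sat(A[busy U E[busy U A[~busy U busy]]]) = {Wait, Req, Sync, Grant}, so the formula holds at Sync.

Yes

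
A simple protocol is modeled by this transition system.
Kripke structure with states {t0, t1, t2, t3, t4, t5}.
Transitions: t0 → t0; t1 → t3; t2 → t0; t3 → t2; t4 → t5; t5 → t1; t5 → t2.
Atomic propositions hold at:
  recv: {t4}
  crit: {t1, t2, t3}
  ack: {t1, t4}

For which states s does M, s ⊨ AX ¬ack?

{t0, t1, t2, t3, t4}

Sat(¬ack) = {t0, t2, t3, t5}
Sat(AX ¬ack) = {s : every successor in {t0, t2, t3, t5}} = {t0, t1, t2, t3, t4}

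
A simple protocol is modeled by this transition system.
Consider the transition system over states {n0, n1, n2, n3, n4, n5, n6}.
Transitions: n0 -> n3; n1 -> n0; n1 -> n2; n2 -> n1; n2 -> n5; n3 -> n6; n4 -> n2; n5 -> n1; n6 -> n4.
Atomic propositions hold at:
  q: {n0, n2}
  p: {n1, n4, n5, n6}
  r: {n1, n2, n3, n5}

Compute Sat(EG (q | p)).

{n1, n2, n4, n5, n6}

Sat(q | p) = {n0, n1, n2, n4, n5, n6}
EG (q | p): greatest fixpoint, start Z0 = {n0, n1, n2, n4, n5, n6}, keep only states in Sat with some successor in Z. Z1 = {n1, n2, n4, n5, n6}; fixed.
Sat(EG (q | p)) = {n1, n2, n4, n5, n6}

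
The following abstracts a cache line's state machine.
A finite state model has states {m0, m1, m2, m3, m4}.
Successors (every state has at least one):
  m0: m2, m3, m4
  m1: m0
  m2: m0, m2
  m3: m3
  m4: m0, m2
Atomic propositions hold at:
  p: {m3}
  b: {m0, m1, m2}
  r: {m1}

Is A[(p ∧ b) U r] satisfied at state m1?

Sat(p ∧ b) = ∅
A[(p ∧ b) U r]: least fixpoint, start Z0 = Sat(r) = {m1}, add states in Sat(p ∧ b) with every successor in Z. Already a fixed point.
Sat(A[(p ∧ b) U r]) = {m1}
m1 ∈ Sat(A[(p ∧ b) U r]) = {m1}, so the formula holds at m1.

Yes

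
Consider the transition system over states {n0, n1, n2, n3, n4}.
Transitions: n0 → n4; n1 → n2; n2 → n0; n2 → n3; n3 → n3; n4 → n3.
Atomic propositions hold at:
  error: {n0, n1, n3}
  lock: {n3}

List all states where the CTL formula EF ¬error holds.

Sat(¬error) = {n2, n4}
EF ¬error: least fixpoint, start Z0 = {n2, n4}, add states with some successor in Z. Z1 = {n0, n1, n2, n4}; fixed.
Sat(EF ¬error) = {n0, n1, n2, n4}

{n0, n1, n2, n4}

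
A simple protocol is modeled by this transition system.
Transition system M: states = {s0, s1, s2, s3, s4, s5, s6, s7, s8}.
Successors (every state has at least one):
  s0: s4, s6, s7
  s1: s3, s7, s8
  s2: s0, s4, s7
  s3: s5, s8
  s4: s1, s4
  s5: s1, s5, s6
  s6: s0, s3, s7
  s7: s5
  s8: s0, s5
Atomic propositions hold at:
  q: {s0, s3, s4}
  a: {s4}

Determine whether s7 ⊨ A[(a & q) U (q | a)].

No

Sat(a & q) = {s4}
Sat(q | a) = {s0, s3, s4}
A[(a & q) U (q | a)]: least fixpoint, start Z0 = Sat((q | a)) = {s0, s3, s4}, add states in Sat(a & q) with every successor in Z. Already a fixed point.
Sat(A[(a & q) U (q | a)]) = {s0, s3, s4}
s7 ∉ Sat(A[(a & q) U (q | a)]) = {s0, s3, s4}, so the formula does not hold at s7.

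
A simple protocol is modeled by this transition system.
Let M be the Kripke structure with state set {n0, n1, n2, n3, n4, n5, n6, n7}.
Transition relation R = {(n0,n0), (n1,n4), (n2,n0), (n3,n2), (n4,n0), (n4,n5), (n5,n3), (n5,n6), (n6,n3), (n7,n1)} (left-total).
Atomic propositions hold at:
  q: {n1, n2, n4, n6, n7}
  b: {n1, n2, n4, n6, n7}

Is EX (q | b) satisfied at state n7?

Sat(q | b) = {n1, n2, n4, n6, n7}
Sat(EX (q | b)) = {s : some successor in {n1, n2, n4, n6, n7}} = {n1, n3, n5, n7}
n7 ∈ Sat(EX (q | b)) = {n1, n3, n5, n7}, so the formula holds at n7.

Yes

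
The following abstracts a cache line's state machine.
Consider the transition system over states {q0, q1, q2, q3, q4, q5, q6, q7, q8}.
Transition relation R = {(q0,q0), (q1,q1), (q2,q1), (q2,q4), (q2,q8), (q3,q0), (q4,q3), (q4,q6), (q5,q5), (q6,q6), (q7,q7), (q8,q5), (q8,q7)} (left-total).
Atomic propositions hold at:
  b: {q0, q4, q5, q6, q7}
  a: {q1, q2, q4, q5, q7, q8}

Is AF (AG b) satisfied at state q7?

Yes

AG b: greatest fixpoint, start Z0 = {q0, q4, q5, q6, q7}, keep only states in Sat with every successor in Z. Z1 = {q0, q5, q6, q7}; fixed.
Sat(AG b) = {q0, q5, q6, q7}
AF (AG b): least fixpoint, start Z0 = {q0, q5, q6, q7}, add states with every successor in Z. Z1 = {q0, q3, q5, q6, q7, q8}; Z2 = {q0, q3, q4, q5, q6, q7, q8}; fixed.
Sat(AF (AG b)) = {q0, q3, q4, q5, q6, q7, q8}
q7 ∈ Sat(AF (AG b)) = {q0, q3, q4, q5, q6, q7, q8}, so the formula holds at q7.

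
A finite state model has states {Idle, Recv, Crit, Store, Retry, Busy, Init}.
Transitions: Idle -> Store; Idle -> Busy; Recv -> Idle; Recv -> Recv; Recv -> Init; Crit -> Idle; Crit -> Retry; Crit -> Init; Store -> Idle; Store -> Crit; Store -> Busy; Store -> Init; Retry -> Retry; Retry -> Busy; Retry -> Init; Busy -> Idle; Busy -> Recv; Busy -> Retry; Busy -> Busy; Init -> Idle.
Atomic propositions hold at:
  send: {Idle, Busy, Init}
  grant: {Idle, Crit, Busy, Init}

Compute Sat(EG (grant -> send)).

{Idle, Recv, Store, Retry, Busy, Init}

Sat(grant -> send) = {Idle, Recv, Store, Retry, Busy, Init}
EG (grant -> send): greatest fixpoint, start Z0 = {Idle, Recv, Store, Retry, Busy, Init}, keep only states in Sat with some successor in Z. Already a fixed point.
Sat(EG (grant -> send)) = {Idle, Recv, Store, Retry, Busy, Init}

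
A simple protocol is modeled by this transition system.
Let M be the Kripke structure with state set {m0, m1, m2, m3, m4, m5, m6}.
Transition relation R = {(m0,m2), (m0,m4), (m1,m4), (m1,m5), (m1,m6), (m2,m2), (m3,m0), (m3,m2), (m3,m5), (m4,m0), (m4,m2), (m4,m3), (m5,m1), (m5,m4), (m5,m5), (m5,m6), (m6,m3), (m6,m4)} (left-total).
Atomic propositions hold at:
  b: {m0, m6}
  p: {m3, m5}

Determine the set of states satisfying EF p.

{m0, m1, m3, m4, m5, m6}

EF p: least fixpoint, start Z0 = {m3, m5}, add states with some successor in Z. Z1 = {m1, m3, m4, m5, m6}; Z2 = {m0, m1, m3, m4, m5, m6}; fixed.
Sat(EF p) = {m0, m1, m3, m4, m5, m6}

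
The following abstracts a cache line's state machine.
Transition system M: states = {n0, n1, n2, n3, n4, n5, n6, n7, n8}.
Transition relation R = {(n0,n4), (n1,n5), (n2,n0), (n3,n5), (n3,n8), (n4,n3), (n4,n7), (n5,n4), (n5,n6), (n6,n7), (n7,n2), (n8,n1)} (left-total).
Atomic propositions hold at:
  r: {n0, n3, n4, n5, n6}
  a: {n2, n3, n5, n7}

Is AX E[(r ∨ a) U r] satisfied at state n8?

No

Sat(r ∨ a) = {n0, n2, n3, n4, n5, n6, n7}
E[(r ∨ a) U r]: least fixpoint, start Z0 = Sat(r) = {n0, n3, n4, n5, n6}, add states in Sat(r ∨ a) with some successor in Z. Z1 = {n0, n2, n3, n4, n5, n6}; Z2 = {n0, n2, n3, n4, n5, n6, n7}; fixed.
Sat(E[(r ∨ a) U r]) = {n0, n2, n3, n4, n5, n6, n7}
Sat(AX E[(r ∨ a) U r]) = {s : every successor in {n0, n2, n3, n4, n5, n6, n7}} = {n0, n1, n2, n4, n5, n6, n7}
n8 ∉ Sat(AX E[(r ∨ a) U r]) = {n0, n1, n2, n4, n5, n6, n7}, so the formula does not hold at n8.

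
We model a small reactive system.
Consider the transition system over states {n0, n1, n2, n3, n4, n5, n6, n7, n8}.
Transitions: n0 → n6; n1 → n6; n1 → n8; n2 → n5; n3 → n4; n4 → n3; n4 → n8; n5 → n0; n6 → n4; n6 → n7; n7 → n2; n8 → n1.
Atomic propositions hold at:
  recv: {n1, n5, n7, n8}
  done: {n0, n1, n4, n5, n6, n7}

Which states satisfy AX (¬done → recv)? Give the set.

Sat(¬done) = {n2, n3, n8}
Sat(¬done → recv) = {n0, n1, n4, n5, n6, n7, n8}
Sat(AX (¬done → recv)) = {s : every successor in {n0, n1, n4, n5, n6, n7, n8}} = {n0, n1, n2, n3, n5, n6, n8}

{n0, n1, n2, n3, n5, n6, n8}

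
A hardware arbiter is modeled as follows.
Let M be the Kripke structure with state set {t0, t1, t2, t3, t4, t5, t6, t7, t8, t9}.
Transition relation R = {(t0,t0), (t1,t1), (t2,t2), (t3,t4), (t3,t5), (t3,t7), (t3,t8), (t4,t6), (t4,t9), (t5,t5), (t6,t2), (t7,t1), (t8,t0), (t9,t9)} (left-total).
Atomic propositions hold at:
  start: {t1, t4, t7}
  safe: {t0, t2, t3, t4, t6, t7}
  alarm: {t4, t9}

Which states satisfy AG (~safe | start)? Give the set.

{t1, t5, t7, t9}

Sat(~safe) = {t1, t5, t8, t9}
Sat(~safe | start) = {t1, t4, t5, t7, t8, t9}
AG (~safe | start): greatest fixpoint, start Z0 = {t1, t4, t5, t7, t8, t9}, keep only states in Sat with every successor in Z. Z1 = {t1, t5, t7, t9}; fixed.
Sat(AG (~safe | start)) = {t1, t5, t7, t9}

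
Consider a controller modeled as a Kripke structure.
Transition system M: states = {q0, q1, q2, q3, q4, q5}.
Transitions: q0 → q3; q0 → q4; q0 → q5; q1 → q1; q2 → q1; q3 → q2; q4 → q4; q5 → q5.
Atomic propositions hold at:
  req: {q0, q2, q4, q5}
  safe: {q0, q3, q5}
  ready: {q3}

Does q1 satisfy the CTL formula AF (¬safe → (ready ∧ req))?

No

Sat(¬safe) = {q1, q2, q4}
Sat(ready ∧ req) = ∅
Sat(¬safe → (ready ∧ req)) = {q0, q3, q5}
AF (¬safe → (ready ∧ req)): least fixpoint, start Z0 = {q0, q3, q5}, add states with every successor in Z. Already a fixed point.
Sat(AF (¬safe → (ready ∧ req))) = {q0, q3, q5}
q1 ∉ Sat(AF (¬safe → (ready ∧ req))) = {q0, q3, q5}, so the formula does not hold at q1.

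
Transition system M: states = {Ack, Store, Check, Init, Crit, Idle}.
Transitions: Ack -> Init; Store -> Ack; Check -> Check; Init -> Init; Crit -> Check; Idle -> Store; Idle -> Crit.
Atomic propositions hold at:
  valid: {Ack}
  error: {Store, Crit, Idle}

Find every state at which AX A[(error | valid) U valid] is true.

Sat(error | valid) = {Ack, Store, Crit, Idle}
A[(error | valid) U valid]: least fixpoint, start Z0 = Sat(valid) = {Ack}, add states in Sat(error | valid) with every successor in Z. Z1 = {Ack, Store}; fixed.
Sat(A[(error | valid) U valid]) = {Ack, Store}
Sat(AX A[(error | valid) U valid]) = {s : every successor in {Ack, Store}} = {Store}

{Store}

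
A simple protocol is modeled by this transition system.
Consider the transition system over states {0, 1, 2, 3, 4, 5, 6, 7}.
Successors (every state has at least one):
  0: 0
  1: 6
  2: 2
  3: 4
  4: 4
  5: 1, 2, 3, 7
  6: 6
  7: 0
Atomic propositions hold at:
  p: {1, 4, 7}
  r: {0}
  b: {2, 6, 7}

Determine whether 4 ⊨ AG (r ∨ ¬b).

Sat(¬b) = {0, 1, 3, 4, 5}
Sat(r ∨ ¬b) = {0, 1, 3, 4, 5}
AG (r ∨ ¬b): greatest fixpoint, start Z0 = {0, 1, 3, 4, 5}, keep only states in Sat with every successor in Z. Z1 = {0, 3, 4}; fixed.
Sat(AG (r ∨ ¬b)) = {0, 3, 4}
4 ∈ Sat(AG (r ∨ ¬b)) = {0, 3, 4}, so the formula holds at 4.

Yes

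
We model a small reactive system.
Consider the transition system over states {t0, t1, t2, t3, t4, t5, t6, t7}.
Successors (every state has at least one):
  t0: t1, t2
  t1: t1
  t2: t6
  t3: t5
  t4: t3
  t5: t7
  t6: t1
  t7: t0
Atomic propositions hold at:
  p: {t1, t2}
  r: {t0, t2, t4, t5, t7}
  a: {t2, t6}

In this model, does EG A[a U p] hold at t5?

A[a U p]: least fixpoint, start Z0 = Sat(p) = {t1, t2}, add states in Sat(a) with every successor in Z. Z1 = {t1, t2, t6}; fixed.
Sat(A[a U p]) = {t1, t2, t6}
EG A[a U p]: greatest fixpoint, start Z0 = {t1, t2, t6}, keep only states in Sat with some successor in Z. Already a fixed point.
Sat(EG A[a U p]) = {t1, t2, t6}
t5 ∉ Sat(EG A[a U p]) = {t1, t2, t6}, so the formula does not hold at t5.

No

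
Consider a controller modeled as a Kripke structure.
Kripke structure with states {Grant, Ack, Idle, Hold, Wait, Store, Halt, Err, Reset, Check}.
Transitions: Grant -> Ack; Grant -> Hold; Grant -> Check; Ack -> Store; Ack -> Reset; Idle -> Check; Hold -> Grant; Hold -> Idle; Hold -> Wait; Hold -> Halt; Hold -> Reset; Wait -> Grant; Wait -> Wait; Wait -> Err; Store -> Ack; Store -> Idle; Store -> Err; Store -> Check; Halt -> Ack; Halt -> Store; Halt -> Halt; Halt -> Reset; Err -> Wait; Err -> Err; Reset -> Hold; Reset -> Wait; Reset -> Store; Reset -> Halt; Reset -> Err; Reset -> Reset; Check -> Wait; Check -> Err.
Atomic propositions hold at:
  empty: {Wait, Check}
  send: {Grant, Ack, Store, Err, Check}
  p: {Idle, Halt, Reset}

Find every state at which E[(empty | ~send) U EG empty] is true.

Sat(~send) = {Idle, Hold, Wait, Halt, Reset}
Sat(empty | ~send) = {Idle, Hold, Wait, Halt, Reset, Check}
EG empty: greatest fixpoint, start Z0 = {Wait, Check}, keep only states in Sat with some successor in Z. Already a fixed point.
Sat(EG empty) = {Wait, Check}
E[(empty | ~send) U EG empty]: least fixpoint, start Z0 = Sat(EG empty) = {Wait, Check}, add states in Sat(empty | ~send) with some successor in Z. Z1 = {Idle, Hold, Wait, Reset, Check}; Z2 = {Idle, Hold, Wait, Halt, Reset, Check}; fixed.
Sat(E[(empty | ~send) U EG empty]) = {Idle, Hold, Wait, Halt, Reset, Check}

{Idle, Hold, Wait, Halt, Reset, Check}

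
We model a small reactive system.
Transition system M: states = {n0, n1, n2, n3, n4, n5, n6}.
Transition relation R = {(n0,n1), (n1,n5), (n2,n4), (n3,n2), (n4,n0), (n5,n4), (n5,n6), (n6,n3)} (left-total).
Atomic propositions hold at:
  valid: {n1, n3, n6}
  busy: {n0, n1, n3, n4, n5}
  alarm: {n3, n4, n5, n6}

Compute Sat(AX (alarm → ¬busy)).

{n0, n3, n4}

Sat(¬busy) = {n2, n6}
Sat(alarm → ¬busy) = {n0, n1, n2, n6}
Sat(AX (alarm → ¬busy)) = {s : every successor in {n0, n1, n2, n6}} = {n0, n3, n4}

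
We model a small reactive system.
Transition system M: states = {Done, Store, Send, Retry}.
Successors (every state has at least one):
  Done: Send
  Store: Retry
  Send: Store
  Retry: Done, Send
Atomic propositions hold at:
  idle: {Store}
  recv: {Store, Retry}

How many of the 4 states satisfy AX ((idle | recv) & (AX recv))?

Sat(idle | recv) = {Store, Retry}
Sat(AX recv) = {s : every successor in {Store, Retry}} = {Store, Send}
Sat((idle | recv) & (AX recv)) = {Store}
Sat(AX ((idle | recv) & (AX recv))) = {s : every successor in {Store}} = {Send}
|Sat(AX ((idle | recv) & (AX recv)))| = |{Send}| = 1.

1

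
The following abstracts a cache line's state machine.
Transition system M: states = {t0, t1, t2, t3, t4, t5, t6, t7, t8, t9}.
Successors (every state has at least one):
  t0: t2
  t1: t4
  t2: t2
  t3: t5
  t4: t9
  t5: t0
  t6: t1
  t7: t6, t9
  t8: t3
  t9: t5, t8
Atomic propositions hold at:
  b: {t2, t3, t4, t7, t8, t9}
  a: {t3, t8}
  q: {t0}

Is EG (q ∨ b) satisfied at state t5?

Sat(q ∨ b) = {t0, t2, t3, t4, t7, t8, t9}
EG (q ∨ b): greatest fixpoint, start Z0 = {t0, t2, t3, t4, t7, t8, t9}, keep only states in Sat with some successor in Z. Z1 = {t0, t2, t4, t7, t8, t9}; Z2 = {t0, t2, t4, t7, t9}; Z3 = {t0, t2, t4, t7}; Z4 = {t0, t2}; fixed.
Sat(EG (q ∨ b)) = {t0, t2}
t5 ∉ Sat(EG (q ∨ b)) = {t0, t2}, so the formula does not hold at t5.

No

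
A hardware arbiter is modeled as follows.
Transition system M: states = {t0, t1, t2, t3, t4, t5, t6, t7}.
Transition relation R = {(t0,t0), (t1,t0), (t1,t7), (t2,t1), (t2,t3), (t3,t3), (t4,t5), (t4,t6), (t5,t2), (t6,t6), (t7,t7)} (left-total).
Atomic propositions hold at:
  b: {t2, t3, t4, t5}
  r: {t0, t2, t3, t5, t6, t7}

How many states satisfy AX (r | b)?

Sat(r | b) = {t0, t2, t3, t4, t5, t6, t7}
Sat(AX (r | b)) = {s : every successor in {t0, t2, t3, t4, t5, t6, t7}} = {t0, t1, t3, t4, t5, t6, t7}
|Sat(AX (r | b))| = |{t0, t1, t3, t4, t5, t6, t7}| = 7.

7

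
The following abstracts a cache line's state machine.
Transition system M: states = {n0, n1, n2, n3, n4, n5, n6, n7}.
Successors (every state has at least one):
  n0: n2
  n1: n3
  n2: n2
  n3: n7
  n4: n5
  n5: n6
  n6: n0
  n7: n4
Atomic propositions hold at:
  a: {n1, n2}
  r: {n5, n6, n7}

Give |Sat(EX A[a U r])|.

A[a U r]: least fixpoint, start Z0 = Sat(r) = {n5, n6, n7}, add states in Sat(a) with every successor in Z. Already a fixed point.
Sat(A[a U r]) = {n5, n6, n7}
Sat(EX A[a U r]) = {s : some successor in {n5, n6, n7}} = {n3, n4, n5}
|Sat(EX A[a U r])| = |{n3, n4, n5}| = 3.

3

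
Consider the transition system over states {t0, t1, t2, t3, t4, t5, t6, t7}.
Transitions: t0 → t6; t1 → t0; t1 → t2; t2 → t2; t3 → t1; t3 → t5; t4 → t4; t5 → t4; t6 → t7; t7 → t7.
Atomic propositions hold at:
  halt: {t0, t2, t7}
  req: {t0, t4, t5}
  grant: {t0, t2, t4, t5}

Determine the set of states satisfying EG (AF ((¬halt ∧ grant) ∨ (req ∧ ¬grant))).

Sat(¬halt) = {t1, t3, t4, t5, t6}
Sat(¬halt ∧ grant) = {t4, t5}
Sat(¬grant) = {t1, t3, t6, t7}
Sat(req ∧ ¬grant) = ∅
Sat((¬halt ∧ grant) ∨ (req ∧ ¬grant)) = {t4, t5}
AF ((¬halt ∧ grant) ∨ (req ∧ ¬grant)): least fixpoint, start Z0 = {t4, t5}, add states with every successor in Z. Already a fixed point.
Sat(AF ((¬halt ∧ grant) ∨ (req ∧ ¬grant))) = {t4, t5}
EG (AF ((¬halt ∧ grant) ∨ (req ∧ ¬grant))): greatest fixpoint, start Z0 = {t4, t5}, keep only states in Sat with some successor in Z. Already a fixed point.
Sat(EG (AF ((¬halt ∧ grant) ∨ (req ∧ ¬grant)))) = {t4, t5}

{t4, t5}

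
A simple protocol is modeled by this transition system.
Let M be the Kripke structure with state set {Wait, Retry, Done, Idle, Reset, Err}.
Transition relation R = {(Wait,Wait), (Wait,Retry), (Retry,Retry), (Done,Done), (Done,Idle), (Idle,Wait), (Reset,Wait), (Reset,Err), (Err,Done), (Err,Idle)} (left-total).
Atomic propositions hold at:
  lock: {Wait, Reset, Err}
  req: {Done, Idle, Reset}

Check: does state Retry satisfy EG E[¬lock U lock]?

No

Sat(¬lock) = {Retry, Done, Idle}
E[¬lock U lock]: least fixpoint, start Z0 = Sat(lock) = {Wait, Reset, Err}, add states in Sat(¬lock) with some successor in Z. Z1 = {Wait, Idle, Reset, Err}; Z2 = {Wait, Done, Idle, Reset, Err}; fixed.
Sat(E[¬lock U lock]) = {Wait, Done, Idle, Reset, Err}
EG E[¬lock U lock]: greatest fixpoint, start Z0 = {Wait, Done, Idle, Reset, Err}, keep only states in Sat with some successor in Z. Already a fixed point.
Sat(EG E[¬lock U lock]) = {Wait, Done, Idle, Reset, Err}
Retry ∉ Sat(EG E[¬lock U lock]) = {Wait, Done, Idle, Reset, Err}, so the formula does not hold at Retry.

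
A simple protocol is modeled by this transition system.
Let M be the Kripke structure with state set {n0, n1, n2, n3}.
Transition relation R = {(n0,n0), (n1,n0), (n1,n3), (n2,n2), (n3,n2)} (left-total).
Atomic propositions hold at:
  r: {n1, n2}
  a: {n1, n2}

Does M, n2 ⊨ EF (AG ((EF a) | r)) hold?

Yes

EF a: least fixpoint, start Z0 = {n1, n2}, add states with some successor in Z. Z1 = {n1, n2, n3}; fixed.
Sat(EF a) = {n1, n2, n3}
Sat((EF a) | r) = {n1, n2, n3}
AG ((EF a) | r): greatest fixpoint, start Z0 = {n1, n2, n3}, keep only states in Sat with every successor in Z. Z1 = {n2, n3}; fixed.
Sat(AG ((EF a) | r)) = {n2, n3}
EF (AG ((EF a) | r)): least fixpoint, start Z0 = {n2, n3}, add states with some successor in Z. Z1 = {n1, n2, n3}; fixed.
Sat(EF (AG ((EF a) | r))) = {n1, n2, n3}
n2 ∈ Sat(EF (AG ((EF a) | r))) = {n1, n2, n3}, so the formula holds at n2.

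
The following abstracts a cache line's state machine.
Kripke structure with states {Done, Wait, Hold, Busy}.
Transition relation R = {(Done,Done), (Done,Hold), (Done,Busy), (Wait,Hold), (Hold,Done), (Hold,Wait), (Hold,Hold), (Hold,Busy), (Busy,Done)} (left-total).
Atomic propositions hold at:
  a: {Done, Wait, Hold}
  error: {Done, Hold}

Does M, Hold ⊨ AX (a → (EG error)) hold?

No

EG error: greatest fixpoint, start Z0 = {Done, Hold}, keep only states in Sat with some successor in Z. Already a fixed point.
Sat(EG error) = {Done, Hold}
Sat(a → (EG error)) = {Done, Hold, Busy}
Sat(AX (a → (EG error))) = {s : every successor in {Done, Hold, Busy}} = {Done, Wait, Busy}
Hold ∉ Sat(AX (a → (EG error))) = {Done, Wait, Busy}, so the formula does not hold at Hold.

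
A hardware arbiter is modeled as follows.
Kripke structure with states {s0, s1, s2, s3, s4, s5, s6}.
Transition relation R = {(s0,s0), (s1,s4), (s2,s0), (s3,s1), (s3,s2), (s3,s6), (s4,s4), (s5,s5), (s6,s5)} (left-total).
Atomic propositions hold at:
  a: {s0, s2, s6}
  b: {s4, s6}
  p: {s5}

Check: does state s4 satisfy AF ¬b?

No

Sat(¬b) = {s0, s1, s2, s3, s5}
AF ¬b: least fixpoint, start Z0 = {s0, s1, s2, s3, s5}, add states with every successor in Z. Z1 = {s0, s1, s2, s3, s5, s6}; fixed.
Sat(AF ¬b) = {s0, s1, s2, s3, s5, s6}
s4 ∉ Sat(AF ¬b) = {s0, s1, s2, s3, s5, s6}, so the formula does not hold at s4.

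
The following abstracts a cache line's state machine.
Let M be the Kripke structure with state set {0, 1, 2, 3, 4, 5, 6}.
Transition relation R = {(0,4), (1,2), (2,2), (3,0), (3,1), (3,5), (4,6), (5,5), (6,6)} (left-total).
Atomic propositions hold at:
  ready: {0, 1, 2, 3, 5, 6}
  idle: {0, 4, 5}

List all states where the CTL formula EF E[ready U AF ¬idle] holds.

{0, 1, 2, 3, 4, 6}

Sat(¬idle) = {1, 2, 3, 6}
AF ¬idle: least fixpoint, start Z0 = {1, 2, 3, 6}, add states with every successor in Z. Z1 = {1, 2, 3, 4, 6}; Z2 = {0, 1, 2, 3, 4, 6}; fixed.
Sat(AF ¬idle) = {0, 1, 2, 3, 4, 6}
E[ready U AF ¬idle]: least fixpoint, start Z0 = Sat(AF ¬idle) = {0, 1, 2, 3, 4, 6}, add states in Sat(ready) with some successor in Z. Already a fixed point.
Sat(E[ready U AF ¬idle]) = {0, 1, 2, 3, 4, 6}
EF E[ready U AF ¬idle]: least fixpoint, start Z0 = {0, 1, 2, 3, 4, 6}, add states with some successor in Z. Already a fixed point.
Sat(EF E[ready U AF ¬idle]) = {0, 1, 2, 3, 4, 6}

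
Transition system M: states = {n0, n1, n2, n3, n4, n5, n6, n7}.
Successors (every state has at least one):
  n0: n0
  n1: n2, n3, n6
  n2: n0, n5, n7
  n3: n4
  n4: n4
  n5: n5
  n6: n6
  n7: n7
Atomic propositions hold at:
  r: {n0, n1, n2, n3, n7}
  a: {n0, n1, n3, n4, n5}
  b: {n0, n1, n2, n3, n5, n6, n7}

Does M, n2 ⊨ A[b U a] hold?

No

A[b U a]: least fixpoint, start Z0 = Sat(a) = {n0, n1, n3, n4, n5}, add states in Sat(b) with every successor in Z. Already a fixed point.
Sat(A[b U a]) = {n0, n1, n3, n4, n5}
n2 ∉ Sat(A[b U a]) = {n0, n1, n3, n4, n5}, so the formula does not hold at n2.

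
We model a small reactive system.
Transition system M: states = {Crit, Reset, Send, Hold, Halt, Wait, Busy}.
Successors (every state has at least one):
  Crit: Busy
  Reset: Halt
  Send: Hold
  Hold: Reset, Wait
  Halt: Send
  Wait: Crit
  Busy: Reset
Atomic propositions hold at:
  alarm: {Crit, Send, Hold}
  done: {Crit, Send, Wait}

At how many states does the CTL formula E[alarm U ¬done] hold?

Sat(¬done) = {Reset, Hold, Halt, Busy}
E[alarm U ¬done]: least fixpoint, start Z0 = Sat(¬done) = {Reset, Hold, Halt, Busy}, add states in Sat(alarm) with some successor in Z. Z1 = {Crit, Reset, Send, Hold, Halt, Busy}; fixed.
Sat(E[alarm U ¬done]) = {Crit, Reset, Send, Hold, Halt, Busy}
|Sat(E[alarm U ¬done])| = |{Crit, Reset, Send, Hold, Halt, Busy}| = 6.

6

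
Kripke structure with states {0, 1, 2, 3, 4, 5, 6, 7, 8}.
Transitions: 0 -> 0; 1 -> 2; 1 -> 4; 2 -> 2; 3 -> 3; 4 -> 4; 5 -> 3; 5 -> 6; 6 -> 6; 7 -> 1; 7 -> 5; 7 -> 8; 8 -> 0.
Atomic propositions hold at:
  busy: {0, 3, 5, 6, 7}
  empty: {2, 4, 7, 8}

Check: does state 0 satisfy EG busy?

Yes

EG busy: greatest fixpoint, start Z0 = {0, 3, 5, 6, 7}, keep only states in Sat with some successor in Z. Already a fixed point.
Sat(EG busy) = {0, 3, 5, 6, 7}
0 ∈ Sat(EG busy) = {0, 3, 5, 6, 7}, so the formula holds at 0.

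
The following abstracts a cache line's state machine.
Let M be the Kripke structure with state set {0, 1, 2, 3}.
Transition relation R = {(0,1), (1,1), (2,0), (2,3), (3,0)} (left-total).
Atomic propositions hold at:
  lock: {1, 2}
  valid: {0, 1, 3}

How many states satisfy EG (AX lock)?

2

Sat(AX lock) = {s : every successor in {1, 2}} = {0, 1}
EG (AX lock): greatest fixpoint, start Z0 = {0, 1}, keep only states in Sat with some successor in Z. Already a fixed point.
Sat(EG (AX lock)) = {0, 1}
|Sat(EG (AX lock))| = |{0, 1}| = 2.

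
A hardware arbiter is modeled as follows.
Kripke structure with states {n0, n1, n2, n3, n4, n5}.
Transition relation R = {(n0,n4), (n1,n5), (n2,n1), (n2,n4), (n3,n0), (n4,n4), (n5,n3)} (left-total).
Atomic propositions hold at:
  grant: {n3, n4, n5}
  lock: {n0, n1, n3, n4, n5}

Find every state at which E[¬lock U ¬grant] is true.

Sat(¬lock) = {n2}
Sat(¬grant) = {n0, n1, n2}
E[¬lock U ¬grant]: least fixpoint, start Z0 = Sat(¬grant) = {n0, n1, n2}, add states in Sat(¬lock) with some successor in Z. Already a fixed point.
Sat(E[¬lock U ¬grant]) = {n0, n1, n2}

{n0, n1, n2}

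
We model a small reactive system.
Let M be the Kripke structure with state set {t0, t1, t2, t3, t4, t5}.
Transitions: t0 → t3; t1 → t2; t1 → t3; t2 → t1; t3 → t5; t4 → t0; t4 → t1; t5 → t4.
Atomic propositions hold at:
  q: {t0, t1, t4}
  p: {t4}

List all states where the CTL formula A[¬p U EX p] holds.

Sat(¬p) = {t0, t1, t2, t3, t5}
Sat(EX p) = {s : some successor in {t4}} = {t5}
A[¬p U EX p]: least fixpoint, start Z0 = Sat(EX p) = {t5}, add states in Sat(¬p) with every successor in Z. Z1 = {t3, t5}; Z2 = {t0, t3, t5}; fixed.
Sat(A[¬p U EX p]) = {t0, t3, t5}

{t0, t3, t5}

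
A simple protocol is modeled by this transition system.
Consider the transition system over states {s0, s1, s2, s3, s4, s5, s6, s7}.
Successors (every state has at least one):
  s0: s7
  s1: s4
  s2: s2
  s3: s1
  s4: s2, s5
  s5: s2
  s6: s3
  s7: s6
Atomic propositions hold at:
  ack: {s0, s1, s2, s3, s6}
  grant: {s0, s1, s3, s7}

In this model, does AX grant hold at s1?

No

Sat(AX grant) = {s : every successor in {s0, s1, s3, s7}} = {s0, s3, s6}
s1 ∉ Sat(AX grant) = {s0, s3, s6}, so the formula does not hold at s1.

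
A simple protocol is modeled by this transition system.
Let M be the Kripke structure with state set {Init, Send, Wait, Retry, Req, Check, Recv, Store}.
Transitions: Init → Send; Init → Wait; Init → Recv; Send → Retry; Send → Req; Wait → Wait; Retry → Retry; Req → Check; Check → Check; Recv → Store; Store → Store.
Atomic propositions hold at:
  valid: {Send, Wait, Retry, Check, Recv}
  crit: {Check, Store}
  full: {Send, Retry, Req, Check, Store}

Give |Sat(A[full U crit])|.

3

A[full U crit]: least fixpoint, start Z0 = Sat(crit) = {Check, Store}, add states in Sat(full) with every successor in Z. Z1 = {Req, Check, Store}; fixed.
Sat(A[full U crit]) = {Req, Check, Store}
|Sat(A[full U crit])| = |{Req, Check, Store}| = 3.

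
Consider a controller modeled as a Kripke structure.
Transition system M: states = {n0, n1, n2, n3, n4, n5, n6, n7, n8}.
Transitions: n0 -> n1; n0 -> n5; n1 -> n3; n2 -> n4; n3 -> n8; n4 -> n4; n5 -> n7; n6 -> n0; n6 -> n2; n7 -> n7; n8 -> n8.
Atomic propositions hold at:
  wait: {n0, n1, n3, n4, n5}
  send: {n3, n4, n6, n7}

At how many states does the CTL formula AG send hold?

AG send: greatest fixpoint, start Z0 = {n3, n4, n6, n7}, keep only states in Sat with every successor in Z. Z1 = {n4, n7}; fixed.
Sat(AG send) = {n4, n7}
|Sat(AG send)| = |{n4, n7}| = 2.

2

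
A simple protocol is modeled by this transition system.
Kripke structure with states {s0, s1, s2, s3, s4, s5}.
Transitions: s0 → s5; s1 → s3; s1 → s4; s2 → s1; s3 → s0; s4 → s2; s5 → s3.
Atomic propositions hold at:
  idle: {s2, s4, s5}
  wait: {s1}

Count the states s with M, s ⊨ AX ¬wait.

5

Sat(¬wait) = {s0, s2, s3, s4, s5}
Sat(AX ¬wait) = {s : every successor in {s0, s2, s3, s4, s5}} = {s0, s1, s3, s4, s5}
|Sat(AX ¬wait)| = |{s0, s1, s3, s4, s5}| = 5.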